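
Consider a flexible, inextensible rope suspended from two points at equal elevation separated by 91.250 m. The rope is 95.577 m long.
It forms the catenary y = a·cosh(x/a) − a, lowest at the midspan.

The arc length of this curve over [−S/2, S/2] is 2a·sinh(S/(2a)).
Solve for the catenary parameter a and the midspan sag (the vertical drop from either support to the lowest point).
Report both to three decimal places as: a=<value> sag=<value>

a=86.138 sag=12.368

seed: a₀ = √(S³/(24(L−S))) = √(91.250³/(24·4.327)) = 85.536257
iter 1: u=0.533400  f(a)=+6.197e-02  f'(a)=-1.041e-01  a ← 85.536257 − (+6.197e-02/-1.041e-01) = 86.131689
iter 2: u=0.529712  f(a)=+6.531e-04  f'(a)=-1.019e-01  a ← 86.131689 − (+6.531e-04/-1.019e-01) = 86.138099
iter 3: u=0.529673  f(a)=+7.424e-08  f'(a)=-1.019e-01  a ← 86.138099 − (+7.424e-08/-1.019e-01) = 86.138099
iter 4: u=0.529673  f(a)=+2.842e-14  f'(a)=-1.019e-01  a ← 86.138099 − (+2.842e-14/-1.019e-01) = 86.138099
converged: |Δa| < 1e-12 after 4 iterations
sag = a·(cosh(S/(2a)) − 1) = 86.138099·(cosh(0.529673) − 1) = 12.368311
T_max/T_min = cosh(S/(2a)) = 1.143587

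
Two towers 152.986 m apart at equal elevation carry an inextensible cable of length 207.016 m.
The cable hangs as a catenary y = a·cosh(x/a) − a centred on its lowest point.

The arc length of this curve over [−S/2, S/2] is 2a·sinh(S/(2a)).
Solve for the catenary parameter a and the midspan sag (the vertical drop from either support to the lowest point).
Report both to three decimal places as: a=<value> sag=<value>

a=55.132 sag=62.143

seed: a₀ = √(S³/(24(L−S))) = √(152.986³/(24·54.030)) = 52.547787
iter 1: u=1.455685  f(a)=+6.022e+00  f'(a)=-2.526e+00  a ← 52.547787 − (+6.022e+00/-2.526e+00) = 54.931349
iter 2: u=1.392520  f(a)=+4.340e-01  f'(a)=-2.174e+00  a ← 54.931349 − (+4.340e-01/-2.174e+00) = 55.130943
iter 3: u=1.387479  f(a)=+2.641e-03  f'(a)=-2.148e+00  a ← 55.130943 − (+2.641e-03/-2.148e+00) = 55.132172
iter 4: u=1.387448  f(a)=+9.910e-08  f'(a)=-2.148e+00  a ← 55.132172 − (+9.910e-08/-2.148e+00) = 55.132173
iter 5: u=1.387448  f(a)=-2.842e-14  f'(a)=-2.148e+00  a ← 55.132173 − (-2.842e-14/-2.148e+00) = 55.132173
converged: |Δa| < 1e-12 after 5 iterations
sag = a·(cosh(S/(2a)) − 1) = 55.132173·(cosh(1.387448) − 1) = 62.142985
T_max/T_min = cosh(S/(2a)) = 2.127164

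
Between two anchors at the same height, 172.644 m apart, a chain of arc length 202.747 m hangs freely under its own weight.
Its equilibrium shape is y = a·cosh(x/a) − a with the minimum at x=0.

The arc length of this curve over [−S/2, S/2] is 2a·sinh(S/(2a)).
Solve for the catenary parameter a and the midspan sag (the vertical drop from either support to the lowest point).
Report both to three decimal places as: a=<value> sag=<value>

a=86.519 sag=46.756

seed: a₀ = √(S³/(24(L−S))) = √(172.644³/(24·30.103)) = 84.395001
iter 1: u=1.022833  f(a)=+1.614e+00  f'(a)=-7.909e-01  a ← 84.395001 − (+1.614e+00/-7.909e-01) = 86.436410
iter 2: u=0.998676  f(a)=+6.043e-02  f'(a)=-7.327e-01  a ← 86.436410 − (+6.043e-02/-7.327e-01) = 86.518897
iter 3: u=0.997724  f(a)=+9.198e-05  f'(a)=-7.304e-01  a ← 86.518897 − (+9.198e-05/-7.304e-01) = 86.519023
iter 4: u=0.997723  f(a)=+2.137e-10  f'(a)=-7.304e-01  a ← 86.519023 − (+2.137e-10/-7.304e-01) = 86.519023
iter 5: u=0.997723  f(a)=+2.842e-14  f'(a)=-7.304e-01  a ← 86.519023 − (+2.842e-14/-7.304e-01) = 86.519023
converged: |Δa| < 1e-12 after 5 iterations
sag = a·(cosh(S/(2a)) − 1) = 86.519023·(cosh(0.997723) − 1) = 46.755610
T_max/T_min = cosh(S/(2a)) = 1.540408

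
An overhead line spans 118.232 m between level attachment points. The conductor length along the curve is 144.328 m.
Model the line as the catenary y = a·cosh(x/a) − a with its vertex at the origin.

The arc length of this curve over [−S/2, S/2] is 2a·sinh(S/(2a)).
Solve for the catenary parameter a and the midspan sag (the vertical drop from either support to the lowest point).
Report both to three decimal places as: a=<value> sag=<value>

a=52.991 sag=36.539

seed: a₀ = √(S³/(24(L−S))) = √(118.232³/(24·26.096)) = 51.370047
iter 1: u=1.150787  f(a)=+1.783e+00  f'(a)=-1.157e+00  a ← 51.370047 − (+1.783e+00/-1.157e+00) = 52.911402
iter 2: u=1.117264  f(a)=+8.342e-02  f'(a)=-1.051e+00  a ← 52.911402 − (+8.342e-02/-1.051e+00) = 52.990762
iter 3: u=1.115591  f(a)=+2.023e-04  f'(a)=-1.046e+00  a ← 52.990762 − (+2.023e-04/-1.046e+00) = 52.990956
iter 4: u=1.115587  f(a)=+1.197e-09  f'(a)=-1.046e+00  a ← 52.990956 − (+1.197e-09/-1.046e+00) = 52.990956
iter 5: u=1.115587  f(a)=-2.842e-14  f'(a)=-1.046e+00  a ← 52.990956 − (-2.842e-14/-1.046e+00) = 52.990956
converged: |Δa| < 1e-12 after 5 iterations
sag = a·(cosh(S/(2a)) − 1) = 52.990956·(cosh(1.115587) − 1) = 36.539398
T_max/T_min = cosh(S/(2a)) = 1.689540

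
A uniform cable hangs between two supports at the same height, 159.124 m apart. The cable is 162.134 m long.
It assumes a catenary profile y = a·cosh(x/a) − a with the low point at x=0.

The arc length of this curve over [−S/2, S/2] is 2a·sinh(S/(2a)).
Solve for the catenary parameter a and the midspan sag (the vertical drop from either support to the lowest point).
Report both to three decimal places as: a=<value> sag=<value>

seed: a₀ = √(S³/(24(L−S))) = √(159.124³/(24·3.010)) = 236.164526
iter 1: u=0.336892  f(a)=+1.713e-02  f'(a)=-2.578e-02  a ← 236.164526 − (+1.713e-02/-2.578e-02) = 236.828864
iter 2: u=0.335947  f(a)=+7.254e-05  f'(a)=-2.556e-02  a ← 236.828864 − (+7.254e-05/-2.556e-02) = 236.831702
iter 3: u=0.335943  f(a)=+1.314e-09  f'(a)=-2.556e-02  a ← 236.831702 − (+1.314e-09/-2.556e-02) = 236.831702
iter 4: u=0.335943  f(a)=+0.000e+00  f'(a)=-2.556e-02  a ← 236.831702 − (+0.000e+00/-2.556e-02) = 236.831702
converged: |Δa| < 1e-12 after 4 iterations
sag = a·(cosh(S/(2a)) − 1) = 236.831702·(cosh(0.335943) − 1) = 13.490318
T_max/T_min = cosh(S/(2a)) = 1.056962

a=236.832 sag=13.490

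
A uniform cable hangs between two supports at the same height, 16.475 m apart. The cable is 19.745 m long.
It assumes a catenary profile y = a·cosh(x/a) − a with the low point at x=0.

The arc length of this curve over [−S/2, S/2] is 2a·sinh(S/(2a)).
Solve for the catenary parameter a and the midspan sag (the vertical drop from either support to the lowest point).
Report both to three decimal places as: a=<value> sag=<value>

a=7.764 sag=4.796

seed: a₀ = √(S³/(24(L−S))) = √(16.475³/(24·3.270)) = 7.548465
iter 1: u=1.091281  f(a)=+2.003e-01  f'(a)=-9.741e-01  a ← 7.548465 − (+2.003e-01/-9.741e-01) = 7.754123
iter 2: u=1.062338  f(a)=+8.479e-03  f'(a)=-8.932e-01  a ← 7.754123 − (+8.479e-03/-8.932e-01) = 7.763615
iter 3: u=1.061039  f(a)=+1.668e-05  f'(a)=-8.897e-01  a ← 7.763615 − (+1.668e-05/-8.897e-01) = 7.763634
iter 4: u=1.061037  f(a)=+6.478e-11  f'(a)=-8.897e-01  a ← 7.763634 − (+6.478e-11/-8.897e-01) = 7.763634
iter 5: u=1.061037  f(a)=+0.000e+00  f'(a)=-8.897e-01  a ← 7.763634 − (+0.000e+00/-8.897e-01) = 7.763634
converged: |Δa| < 1e-12 after 5 iterations
sag = a·(cosh(S/(2a)) − 1) = 7.763634·(cosh(1.061037) − 1) = 4.795835
T_max/T_min = cosh(S/(2a)) = 1.617731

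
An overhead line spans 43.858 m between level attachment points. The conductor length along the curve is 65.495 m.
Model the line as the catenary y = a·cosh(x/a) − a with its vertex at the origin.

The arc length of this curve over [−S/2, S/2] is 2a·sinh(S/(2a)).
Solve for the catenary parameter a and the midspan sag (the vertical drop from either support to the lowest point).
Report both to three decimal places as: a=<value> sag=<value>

seed: a₀ = √(S³/(24(L−S))) = √(43.858³/(24·21.637)) = 12.745858
iter 1: u=1.720480  f(a)=+3.438e+00  f'(a)=-4.512e+00  a ← 12.745858 − (+3.438e+00/-4.512e+00) = 13.507663
iter 2: u=1.623449  f(a)=+3.323e-01  f'(a)=-3.679e+00  a ← 13.507663 − (+3.323e-01/-3.679e+00) = 13.597997
iter 3: u=1.612664  f(a)=+3.839e-03  f'(a)=-3.594e+00  a ← 13.597997 − (+3.839e-03/-3.594e+00) = 13.599065
iter 4: u=1.612537  f(a)=+5.255e-07  f'(a)=-3.593e+00  a ← 13.599065 − (+5.255e-07/-3.593e+00) = 13.599066
iter 5: u=1.612537  f(a)=+1.421e-14  f'(a)=-3.593e+00  a ← 13.599066 − (+1.421e-14/-3.593e+00) = 13.599066
converged: |Δa| < 1e-12 after 5 iterations
sag = a·(cosh(S/(2a)) − 1) = 13.599066·(cosh(1.612537) − 1) = 21.859831
T_max/T_min = cosh(S/(2a)) = 2.607451

a=13.599 sag=21.860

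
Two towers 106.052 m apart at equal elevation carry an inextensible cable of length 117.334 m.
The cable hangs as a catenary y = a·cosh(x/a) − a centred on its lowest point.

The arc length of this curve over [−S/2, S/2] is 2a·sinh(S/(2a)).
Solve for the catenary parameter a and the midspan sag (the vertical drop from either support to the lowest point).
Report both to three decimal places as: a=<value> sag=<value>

a=67.405 sag=21.955

seed: a₀ = √(S³/(24(L−S))) = √(106.052³/(24·11.282)) = 66.371193
iter 1: u=0.798931  f(a)=+3.656e-01  f'(a)=-3.622e-01  a ← 66.371193 − (+3.656e-01/-3.622e-01) = 67.380618
iter 2: u=0.786962  f(a)=+8.507e-03  f'(a)=-3.455e-01  a ← 67.380618 − (+8.507e-03/-3.455e-01) = 67.405242
iter 3: u=0.786675  f(a)=+4.850e-06  f'(a)=-3.451e-01  a ← 67.405242 − (+4.850e-06/-3.451e-01) = 67.405256
iter 4: u=0.786675  f(a)=+1.563e-12  f'(a)=-3.451e-01  a ← 67.405256 − (+1.563e-12/-3.451e-01) = 67.405256
converged: |Δa| < 1e-12 after 4 iterations
sag = a·(cosh(S/(2a)) − 1) = 67.405256·(cosh(0.786675) − 1) = 21.955168
T_max/T_min = cosh(S/(2a)) = 1.325719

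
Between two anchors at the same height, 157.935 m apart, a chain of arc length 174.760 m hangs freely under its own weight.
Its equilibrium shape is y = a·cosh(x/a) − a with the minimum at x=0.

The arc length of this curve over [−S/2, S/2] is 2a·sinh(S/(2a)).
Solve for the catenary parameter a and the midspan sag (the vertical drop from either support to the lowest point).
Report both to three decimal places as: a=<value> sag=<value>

a=100.313 sag=32.721

seed: a₀ = √(S³/(24(L−S))) = √(157.935³/(24·16.825)) = 98.772130
iter 1: u=0.799492  f(a)=+5.460e-01  f'(a)=-3.630e-01  a ← 98.772130 − (+5.460e-01/-3.630e-01) = 100.276343
iter 2: u=0.787499  f(a)=+1.272e-02  f'(a)=-3.462e-01  a ← 100.276343 − (+1.272e-02/-3.462e-01) = 100.313089
iter 3: u=0.787210  f(a)=+7.273e-06  f'(a)=-3.458e-01  a ← 100.313089 − (+7.273e-06/-3.458e-01) = 100.313110
iter 4: u=0.787210  f(a)=+2.359e-12  f'(a)=-3.458e-01  a ← 100.313110 − (+2.359e-12/-3.458e-01) = 100.313110
converged: |Δa| < 1e-12 after 4 iterations
sag = a·(cosh(S/(2a)) − 1) = 100.313110·(cosh(0.787210) − 1) = 32.720662
T_max/T_min = cosh(S/(2a)) = 1.326185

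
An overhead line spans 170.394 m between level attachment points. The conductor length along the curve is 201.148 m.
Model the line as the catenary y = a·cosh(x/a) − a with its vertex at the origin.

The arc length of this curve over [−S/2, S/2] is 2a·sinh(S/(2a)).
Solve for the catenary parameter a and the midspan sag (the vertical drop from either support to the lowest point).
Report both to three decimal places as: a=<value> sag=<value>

a=84.000 sag=47.039

seed: a₀ = √(S³/(24(L−S))) = √(170.394³/(24·30.754)) = 81.870044
iter 1: u=1.040637  f(a)=+1.709e+00  f'(a)=-8.359e-01  a ← 81.870044 − (+1.709e+00/-8.359e-01) = 83.914414
iter 2: u=1.015284  f(a)=+6.610e-02  f'(a)=-7.723e-01  a ← 83.914414 − (+6.610e-02/-7.723e-01) = 83.999999
iter 3: u=1.014250  f(a)=+1.077e-04  f'(a)=-7.698e-01  a ← 83.999999 − (+1.077e-04/-7.698e-01) = 84.000139
iter 4: u=1.014248  f(a)=+2.871e-10  f'(a)=-7.698e-01  a ← 84.000139 − (+2.871e-10/-7.698e-01) = 84.000139
iter 5: u=1.014248  f(a)=-5.684e-14  f'(a)=-7.698e-01  a ← 84.000139 − (-5.684e-14/-7.698e-01) = 84.000139
converged: |Δa| < 1e-12 after 5 iterations
sag = a·(cosh(S/(2a)) − 1) = 84.000139·(cosh(1.014248) − 1) = 47.038607
T_max/T_min = cosh(S/(2a)) = 1.559982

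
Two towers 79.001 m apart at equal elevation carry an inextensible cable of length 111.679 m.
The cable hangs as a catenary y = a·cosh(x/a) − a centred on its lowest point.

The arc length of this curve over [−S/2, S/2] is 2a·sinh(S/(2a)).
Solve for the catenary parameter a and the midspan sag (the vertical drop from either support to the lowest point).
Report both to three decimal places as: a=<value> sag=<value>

a=26.501 sag=35.308

seed: a₀ = √(S³/(24(L−S))) = √(79.001³/(24·32.678)) = 25.073533
iter 1: u=1.575386  f(a)=+4.303e+00  f'(a)=-3.314e+00  a ← 25.073533 − (+4.303e+00/-3.314e+00) = 26.372192
iter 2: u=1.497809  f(a)=+3.569e-01  f'(a)=-2.785e+00  a ← 26.372192 − (+3.569e-01/-2.785e+00) = 26.500364
iter 3: u=1.490564  f(a)=+2.946e-03  f'(a)=-2.739e+00  a ← 26.500364 − (+2.946e-03/-2.739e+00) = 26.501440
iter 4: u=1.490504  f(a)=+2.044e-07  f'(a)=-2.739e+00  a ← 26.501440 − (+2.044e-07/-2.739e+00) = 26.501440
iter 5: u=1.490504  f(a)=+0.000e+00  f'(a)=-2.739e+00  a ← 26.501440 − (+0.000e+00/-2.739e+00) = 26.501440
converged: |Δa| < 1e-12 after 5 iterations
sag = a·(cosh(S/(2a)) − 1) = 26.501440·(cosh(1.490504) − 1) = 35.307751
T_max/T_min = cosh(S/(2a)) = 2.332296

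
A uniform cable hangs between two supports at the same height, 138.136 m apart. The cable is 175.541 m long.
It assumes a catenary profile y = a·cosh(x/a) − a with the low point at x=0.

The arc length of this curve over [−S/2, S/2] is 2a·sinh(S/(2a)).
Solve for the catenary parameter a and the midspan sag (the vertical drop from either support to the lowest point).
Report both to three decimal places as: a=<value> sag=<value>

seed: a₀ = √(S³/(24(L−S))) = √(138.136³/(24·37.405)) = 54.186346
iter 1: u=1.274638  f(a)=+3.159e+00  f'(a)=-1.618e+00  a ← 54.186346 − (+3.159e+00/-1.618e+00) = 56.138259
iter 2: u=1.230320  f(a)=+1.787e-01  f'(a)=-1.440e+00  a ← 56.138259 − (+1.787e-01/-1.440e+00) = 56.262368
iter 3: u=1.227606  f(a)=+6.479e-04  f'(a)=-1.430e+00  a ← 56.262368 − (+6.479e-04/-1.430e+00) = 56.262822
iter 4: u=1.227596  f(a)=+8.583e-09  f'(a)=-1.429e+00  a ← 56.262822 − (+8.583e-09/-1.429e+00) = 56.262822
iter 5: u=1.227596  f(a)=+2.842e-14  f'(a)=-1.429e+00  a ← 56.262822 − (+2.842e-14/-1.429e+00) = 56.262822
converged: |Δa| < 1e-12 after 5 iterations
sag = a·(cosh(S/(2a)) − 1) = 56.262822·(cosh(1.227596) − 1) = 47.992470
T_max/T_min = cosh(S/(2a)) = 1.853005

a=56.263 sag=47.992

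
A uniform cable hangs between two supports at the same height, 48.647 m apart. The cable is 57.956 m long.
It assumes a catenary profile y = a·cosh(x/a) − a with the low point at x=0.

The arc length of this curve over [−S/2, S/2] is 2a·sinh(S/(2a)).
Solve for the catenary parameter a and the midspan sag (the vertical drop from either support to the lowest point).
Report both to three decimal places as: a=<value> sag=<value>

a=23.325 sag=13.874

seed: a₀ = √(S³/(24(L−S))) = √(48.647³/(24·9.309)) = 22.700058
iter 1: u=1.071517  f(a)=+5.493e-01  f'(a)=-9.183e-01  a ← 22.700058 − (+5.493e-01/-9.183e-01) = 23.298183
iter 2: u=1.044008  f(a)=+2.246e-02  f'(a)=-8.446e-01  a ← 23.298183 − (+2.246e-02/-8.446e-01) = 23.324772
iter 3: u=1.042818  f(a)=+4.109e-05  f'(a)=-8.415e-01  a ← 23.324772 − (+4.109e-05/-8.415e-01) = 23.324821
iter 4: u=1.042816  f(a)=+1.381e-10  f'(a)=-8.415e-01  a ← 23.324821 − (+1.381e-10/-8.415e-01) = 23.324821
iter 5: u=1.042816  f(a)=+0.000e+00  f'(a)=-8.415e-01  a ← 23.324821 − (+0.000e+00/-8.415e-01) = 23.324821
converged: |Δa| < 1e-12 after 5 iterations
sag = a·(cosh(S/(2a)) − 1) = 23.324821·(cosh(1.042816) − 1) = 13.874262
T_max/T_min = cosh(S/(2a)) = 1.594828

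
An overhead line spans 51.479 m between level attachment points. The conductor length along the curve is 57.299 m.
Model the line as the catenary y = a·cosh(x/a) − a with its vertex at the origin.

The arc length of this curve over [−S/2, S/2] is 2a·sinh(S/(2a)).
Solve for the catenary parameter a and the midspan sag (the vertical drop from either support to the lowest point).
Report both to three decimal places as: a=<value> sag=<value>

seed: a₀ = √(S³/(24(L−S))) = √(51.479³/(24·5.820)) = 31.252016
iter 1: u=0.823611  f(a)=+2.006e-01  f'(a)=-3.983e-01  a ← 31.252016 − (+2.006e-01/-3.983e-01) = 31.755640
iter 2: u=0.810549  f(a)=+4.952e-03  f'(a)=-3.789e-01  a ← 31.755640 − (+4.952e-03/-3.789e-01) = 31.768710
iter 3: u=0.810215  f(a)=+3.187e-06  f'(a)=-3.784e-01  a ← 31.768710 − (+3.187e-06/-3.784e-01) = 31.768718
iter 4: u=0.810215  f(a)=+1.315e-12  f'(a)=-3.784e-01  a ← 31.768718 − (+1.315e-12/-3.784e-01) = 31.768718
converged: |Δa| < 1e-12 after 4 iterations
sag = a·(cosh(S/(2a)) − 1) = 31.768718·(cosh(0.810215) − 1) = 11.010311
T_max/T_min = cosh(S/(2a)) = 1.346577

a=31.769 sag=11.010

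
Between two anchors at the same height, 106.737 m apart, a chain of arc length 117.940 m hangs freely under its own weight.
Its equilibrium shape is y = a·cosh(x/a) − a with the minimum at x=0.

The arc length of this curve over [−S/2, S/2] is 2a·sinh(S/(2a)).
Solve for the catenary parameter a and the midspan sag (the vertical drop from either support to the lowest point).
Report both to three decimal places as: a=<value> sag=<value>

seed: a₀ = √(S³/(24(L−S))) = √(106.737³/(24·11.203)) = 67.251148
iter 1: u=0.793570  f(a)=+3.581e-01  f'(a)=-3.546e-01  a ← 67.251148 − (+3.581e-01/-3.546e-01) = 68.260916
iter 2: u=0.781831  f(a)=+8.225e-03  f'(a)=-3.385e-01  a ← 68.260916 − (+8.225e-03/-3.385e-01) = 68.285213
iter 3: u=0.781553  f(a)=+4.565e-06  f'(a)=-3.381e-01  a ← 68.285213 − (+4.565e-06/-3.381e-01) = 68.285227
iter 4: u=0.781553  f(a)=+1.421e-12  f'(a)=-3.381e-01  a ← 68.285227 − (+1.421e-12/-3.381e-01) = 68.285227
converged: |Δa| < 1e-12 after 4 iterations
sag = a·(cosh(S/(2a)) − 1) = 68.285227·(cosh(0.781553) − 1) = 21.938568
T_max/T_min = cosh(S/(2a)) = 1.321278

a=68.285 sag=21.939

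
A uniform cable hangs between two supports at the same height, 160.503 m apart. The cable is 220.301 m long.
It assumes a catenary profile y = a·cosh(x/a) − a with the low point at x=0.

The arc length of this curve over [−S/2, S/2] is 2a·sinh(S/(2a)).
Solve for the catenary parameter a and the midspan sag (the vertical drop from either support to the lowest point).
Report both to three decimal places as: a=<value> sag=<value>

a=56.450 sag=67.323

seed: a₀ = √(S³/(24(L−S))) = √(160.503³/(24·59.798)) = 53.675461
iter 1: u=1.495125  f(a)=+7.051e+00  f'(a)=-2.768e+00  a ← 53.675461 − (+7.051e+00/-2.768e+00) = 56.222960
iter 2: u=1.427379  f(a)=+5.330e-01  f'(a)=-2.364e+00  a ← 56.222960 − (+5.330e-01/-2.364e+00) = 56.448470
iter 3: u=1.421677  f(a)=+3.597e-03  f'(a)=-2.332e+00  a ← 56.448470 − (+3.597e-03/-2.332e+00) = 56.450013
iter 4: u=1.421638  f(a)=+1.663e-07  f'(a)=-2.332e+00  a ← 56.450013 − (+1.663e-07/-2.332e+00) = 56.450013
iter 5: u=1.421638  f(a)=+0.000e+00  f'(a)=-2.332e+00  a ← 56.450013 − (+0.000e+00/-2.332e+00) = 56.450013
converged: |Δa| < 1e-12 after 5 iterations
sag = a·(cosh(S/(2a)) − 1) = 56.450013·(cosh(1.421638) − 1) = 67.322911
T_max/T_min = cosh(S/(2a)) = 2.192611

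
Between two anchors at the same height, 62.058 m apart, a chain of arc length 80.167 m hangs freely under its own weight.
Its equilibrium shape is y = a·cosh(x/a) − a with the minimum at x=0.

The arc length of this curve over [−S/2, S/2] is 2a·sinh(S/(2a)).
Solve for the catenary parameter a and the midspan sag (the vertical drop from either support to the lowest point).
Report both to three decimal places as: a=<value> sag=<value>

seed: a₀ = √(S³/(24(L−S))) = √(62.058³/(24·18.109)) = 23.450052
iter 1: u=1.323195  f(a)=+1.653e+00  f'(a)=-1.832e+00  a ← 23.450052 − (+1.653e+00/-1.832e+00) = 24.352181
iter 2: u=1.274177  f(a)=+1.002e-01  f'(a)=-1.616e+00  a ← 24.352181 − (+1.002e-01/-1.616e+00) = 24.414157
iter 3: u=1.270943  f(a)=+4.204e-04  f'(a)=-1.603e+00  a ← 24.414157 − (+4.204e-04/-1.603e+00) = 24.414419
iter 4: u=1.270929  f(a)=+7.473e-09  f'(a)=-1.603e+00  a ← 24.414419 − (+7.473e-09/-1.603e+00) = 24.414419
iter 5: u=1.270929  f(a)=+1.421e-14  f'(a)=-1.603e+00  a ← 24.414419 − (+1.421e-14/-1.603e+00) = 24.414419
converged: |Δa| < 1e-12 after 5 iterations
sag = a·(cosh(S/(2a)) − 1) = 24.414419·(cosh(1.270929) − 1) = 22.519053
T_max/T_min = cosh(S/(2a)) = 1.922367

a=24.414 sag=22.519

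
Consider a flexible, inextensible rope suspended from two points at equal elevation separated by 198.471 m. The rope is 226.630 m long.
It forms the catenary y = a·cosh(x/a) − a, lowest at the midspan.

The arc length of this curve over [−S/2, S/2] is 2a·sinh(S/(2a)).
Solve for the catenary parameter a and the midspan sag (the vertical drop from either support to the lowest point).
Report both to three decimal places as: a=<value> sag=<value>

a=109.773 sag=47.994

seed: a₀ = √(S³/(24(L−S))) = √(198.471³/(24·28.159)) = 107.555185
iter 1: u=0.922647  f(a)=+1.223e+00  f'(a)=-5.696e-01  a ← 107.555185 − (+1.223e+00/-5.696e-01) = 109.702660
iter 2: u=0.904586  f(a)=+3.759e-02  f'(a)=-5.350e-01  a ← 109.702660 − (+3.759e-02/-5.350e-01) = 109.772921
iter 3: u=0.904007  f(a)=+3.801e-05  f'(a)=-5.340e-01  a ← 109.772921 − (+3.801e-05/-5.340e-01) = 109.772992
iter 4: u=0.904007  f(a)=+3.894e-11  f'(a)=-5.340e-01  a ← 109.772992 − (+3.894e-11/-5.340e-01) = 109.772992
converged: |Δa| < 1e-12 after 4 iterations
sag = a·(cosh(S/(2a)) − 1) = 109.772992·(cosh(0.904007) − 1) = 47.993921
T_max/T_min = cosh(S/(2a)) = 1.437211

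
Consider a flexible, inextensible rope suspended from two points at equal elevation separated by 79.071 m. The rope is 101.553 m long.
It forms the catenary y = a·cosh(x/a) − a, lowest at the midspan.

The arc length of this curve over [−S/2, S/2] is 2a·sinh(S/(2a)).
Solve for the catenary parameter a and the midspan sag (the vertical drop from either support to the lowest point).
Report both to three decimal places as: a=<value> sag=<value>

seed: a₀ = √(S³/(24(L−S))) = √(79.071³/(24·22.482)) = 30.269326
iter 1: u=1.306124  f(a)=+1.997e+00  f'(a)=-1.755e+00  a ← 30.269326 − (+1.997e+00/-1.755e+00) = 31.407586
iter 2: u=1.258788  f(a)=+1.182e-01  f'(a)=-1.553e+00  a ← 31.407586 − (+1.182e-01/-1.553e+00) = 31.483709
iter 3: u=1.255745  f(a)=+4.715e-04  f'(a)=-1.540e+00  a ← 31.483709 − (+4.715e-04/-1.540e+00) = 31.484015
iter 4: u=1.255732  f(a)=+7.568e-09  f'(a)=-1.540e+00  a ← 31.484015 − (+7.568e-09/-1.540e+00) = 31.484015
iter 5: u=1.255732  f(a)=+0.000e+00  f'(a)=-1.540e+00  a ← 31.484015 − (+0.000e+00/-1.540e+00) = 31.484015
converged: |Δa| < 1e-12 after 5 iterations
sag = a·(cosh(S/(2a)) − 1) = 31.484015·(cosh(1.255732) − 1) = 28.261246
T_max/T_min = cosh(S/(2a)) = 1.897638

a=31.484 sag=28.261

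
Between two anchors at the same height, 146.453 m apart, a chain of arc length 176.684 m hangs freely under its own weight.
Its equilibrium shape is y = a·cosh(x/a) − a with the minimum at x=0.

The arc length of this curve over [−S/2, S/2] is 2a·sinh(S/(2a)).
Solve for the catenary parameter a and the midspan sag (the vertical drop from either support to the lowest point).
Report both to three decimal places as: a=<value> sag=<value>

a=67.746 sag=43.582

seed: a₀ = √(S³/(24(L−S))) = √(146.453³/(24·30.231)) = 65.798430
iter 1: u=1.112891  f(a)=+1.928e+00  f'(a)=-1.038e+00  a ← 65.798430 − (+1.928e+00/-1.038e+00) = 67.656357
iter 2: u=1.082330  f(a)=+8.469e-02  f'(a)=-9.485e-01  a ← 67.656357 − (+8.469e-02/-9.485e-01) = 67.745643
iter 3: u=1.080903  f(a)=+1.800e-04  f'(a)=-9.445e-01  a ← 67.745643 − (+1.800e-04/-9.445e-01) = 67.745834
iter 4: u=1.080900  f(a)=+8.166e-10  f'(a)=-9.445e-01  a ← 67.745834 − (+8.166e-10/-9.445e-01) = 67.745834
iter 5: u=1.080900  f(a)=+0.000e+00  f'(a)=-9.445e-01  a ← 67.745834 − (+0.000e+00/-9.445e-01) = 67.745834
converged: |Δa| < 1e-12 after 5 iterations
sag = a·(cosh(S/(2a)) − 1) = 67.745834·(cosh(1.080900) − 1) = 43.581642
T_max/T_min = cosh(S/(2a)) = 1.643311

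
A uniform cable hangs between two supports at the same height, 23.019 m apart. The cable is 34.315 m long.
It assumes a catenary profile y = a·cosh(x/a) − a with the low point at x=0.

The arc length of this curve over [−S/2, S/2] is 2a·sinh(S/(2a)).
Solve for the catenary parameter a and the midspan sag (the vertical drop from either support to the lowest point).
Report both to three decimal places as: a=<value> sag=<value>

a=7.154 sag=11.435

seed: a₀ = √(S³/(24(L−S))) = √(23.019³/(24·11.296)) = 6.707516
iter 1: u=1.715911  f(a)=+1.784e+00  f'(a)=-4.470e+00  a ← 6.707516 − (+1.784e+00/-4.470e+00) = 7.106718
iter 2: u=1.619524  f(a)=+1.717e-01  f'(a)=-3.648e+00  a ← 7.106718 − (+1.717e-01/-3.648e+00) = 7.153794
iter 3: u=1.608867  f(a)=+1.964e-03  f'(a)=-3.565e+00  a ← 7.153794 − (+1.964e-03/-3.565e+00) = 7.154345
iter 4: u=1.608743  f(a)=+2.634e-07  f'(a)=-3.564e+00  a ← 7.154345 − (+2.634e-07/-3.564e+00) = 7.154345
iter 5: u=1.608743  f(a)=+7.105e-15  f'(a)=-3.564e+00  a ← 7.154345 − (+7.105e-15/-3.564e+00) = 7.154345
converged: |Δa| < 1e-12 after 5 iterations
sag = a·(cosh(S/(2a)) − 1) = 7.154345·(cosh(1.608743) − 1) = 11.435019
T_max/T_min = cosh(S/(2a)) = 2.598332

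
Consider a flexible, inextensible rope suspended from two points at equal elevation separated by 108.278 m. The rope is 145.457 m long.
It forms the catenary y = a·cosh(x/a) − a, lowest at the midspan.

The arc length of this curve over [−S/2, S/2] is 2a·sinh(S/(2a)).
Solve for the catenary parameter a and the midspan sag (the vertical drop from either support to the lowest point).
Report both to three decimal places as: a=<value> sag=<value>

seed: a₀ = √(S³/(24(L−S))) = √(108.278³/(24·37.179)) = 37.718626
iter 1: u=1.435339  f(a)=+4.023e+00  f'(a)=-2.409e+00  a ← 37.718626 − (+4.023e+00/-2.409e+00) = 39.388962
iter 2: u=1.374471  f(a)=+2.827e-01  f'(a)=-2.081e+00  a ← 39.388962 − (+2.827e-01/-2.081e+00) = 39.524802
iter 3: u=1.369748  f(a)=+1.629e-03  f'(a)=-2.057e+00  a ← 39.524802 − (+1.629e-03/-2.057e+00) = 39.525594
iter 4: u=1.369720  f(a)=+5.476e-08  f'(a)=-2.057e+00  a ← 39.525594 − (+5.476e-08/-2.057e+00) = 39.525594
iter 5: u=1.369720  f(a)=+2.842e-14  f'(a)=-2.057e+00  a ← 39.525594 − (+2.842e-14/-2.057e+00) = 39.525594
converged: |Δa| < 1e-12 after 5 iterations
sag = a·(cosh(S/(2a)) − 1) = 39.525594·(cosh(1.369720) − 1) = 43.249446
T_max/T_min = cosh(S/(2a)) = 2.094214

a=39.526 sag=43.249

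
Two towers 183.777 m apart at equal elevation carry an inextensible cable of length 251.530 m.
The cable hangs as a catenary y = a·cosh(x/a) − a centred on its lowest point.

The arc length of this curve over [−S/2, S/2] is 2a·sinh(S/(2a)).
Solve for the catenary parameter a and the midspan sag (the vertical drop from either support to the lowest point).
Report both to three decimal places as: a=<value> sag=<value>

a=64.945 sag=76.599

seed: a₀ = √(S³/(24(L−S))) = √(183.777³/(24·67.753)) = 61.782695
iter 1: u=1.487285  f(a)=+7.901e+00  f'(a)=-2.718e+00  a ← 61.782695 − (+7.901e+00/-2.718e+00) = 64.689071
iter 2: u=1.420464  f(a)=+5.917e-01  f'(a)=-2.325e+00  a ← 64.689071 − (+5.917e-01/-2.325e+00) = 64.943553
iter 3: u=1.414898  f(a)=+3.913e-03  f'(a)=-2.294e+00  a ← 64.943553 − (+3.913e-03/-2.294e+00) = 64.945259
iter 4: u=1.414861  f(a)=+1.736e-07  f'(a)=-2.294e+00  a ← 64.945259 − (+1.736e-07/-2.294e+00) = 64.945259
iter 5: u=1.414861  f(a)=+5.684e-14  f'(a)=-2.294e+00  a ← 64.945259 − (+5.684e-14/-2.294e+00) = 64.945259
converged: |Δa| < 1e-12 after 5 iterations
sag = a·(cosh(S/(2a)) − 1) = 64.945259·(cosh(1.414861) − 1) = 76.598804
T_max/T_min = cosh(S/(2a)) = 2.179436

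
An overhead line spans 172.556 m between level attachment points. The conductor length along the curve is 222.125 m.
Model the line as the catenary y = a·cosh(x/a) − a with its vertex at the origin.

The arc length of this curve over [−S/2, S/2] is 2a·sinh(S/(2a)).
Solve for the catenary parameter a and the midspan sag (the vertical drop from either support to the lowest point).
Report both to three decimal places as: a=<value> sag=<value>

a=68.381 sag=62.045

seed: a₀ = √(S³/(24(L−S))) = √(172.556³/(24·49.569)) = 65.718009
iter 1: u=1.312852  f(a)=+4.451e+00  f'(a)=-1.785e+00  a ← 65.718009 − (+4.451e+00/-1.785e+00) = 68.211677
iter 2: u=1.264857  f(a)=+2.659e-01  f'(a)=-1.578e+00  a ← 68.211677 − (+2.659e-01/-1.578e+00) = 68.380227
iter 3: u=1.261739  f(a)=+1.082e-03  f'(a)=-1.565e+00  a ← 68.380227 − (+1.082e-03/-1.565e+00) = 68.380919
iter 4: u=1.261726  f(a)=+1.809e-08  f'(a)=-1.565e+00  a ← 68.380919 − (+1.809e-08/-1.565e+00) = 68.380919
iter 5: u=1.261726  f(a)=+5.684e-14  f'(a)=-1.565e+00  a ← 68.380919 − (+5.684e-14/-1.565e+00) = 68.380919
converged: |Δa| < 1e-12 after 5 iterations
sag = a·(cosh(S/(2a)) − 1) = 68.380919·(cosh(1.261726) − 1) = 62.044650
T_max/T_min = cosh(S/(2a)) = 1.907339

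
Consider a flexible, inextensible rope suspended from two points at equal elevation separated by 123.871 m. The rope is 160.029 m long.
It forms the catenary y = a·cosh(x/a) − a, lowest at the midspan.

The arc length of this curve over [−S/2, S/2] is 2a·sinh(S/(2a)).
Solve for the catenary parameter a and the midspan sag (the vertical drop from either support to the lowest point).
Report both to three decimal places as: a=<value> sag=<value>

seed: a₀ = √(S³/(24(L−S))) = √(123.871³/(24·36.158)) = 46.800085
iter 1: u=1.323406  f(a)=+3.302e+00  f'(a)=-1.833e+00  a ← 46.800085 − (+3.302e+00/-1.833e+00) = 48.600998
iter 2: u=1.274367  f(a)=+2.001e-01  f'(a)=-1.617e+00  a ← 48.600998 − (+2.001e-01/-1.617e+00) = 48.724759
iter 3: u=1.271130  f(a)=+8.405e-04  f'(a)=-1.604e+00  a ← 48.724759 − (+8.405e-04/-1.604e+00) = 48.725283
iter 4: u=1.271116  f(a)=+1.496e-08  f'(a)=-1.604e+00  a ← 48.725283 − (+1.496e-08/-1.604e+00) = 48.725283
iter 5: u=1.271116  f(a)=-2.842e-14  f'(a)=-1.604e+00  a ← 48.725283 − (-2.842e-14/-1.604e+00) = 48.725283
converged: |Δa| < 1e-12 after 5 iterations
sag = a·(cosh(S/(2a)) − 1) = 48.725283·(cosh(1.271116) − 1) = 44.957551
T_max/T_min = cosh(S/(2a)) = 1.922674

a=48.725 sag=44.958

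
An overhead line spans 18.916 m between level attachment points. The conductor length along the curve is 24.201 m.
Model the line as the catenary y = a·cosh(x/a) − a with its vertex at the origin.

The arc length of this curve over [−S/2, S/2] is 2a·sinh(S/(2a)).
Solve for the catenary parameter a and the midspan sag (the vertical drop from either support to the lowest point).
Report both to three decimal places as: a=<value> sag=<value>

a=7.593 sag=6.692

seed: a₀ = √(S³/(24(L−S))) = √(18.916³/(24·5.285)) = 7.304926
iter 1: u=1.294743  f(a)=+4.611e-01  f'(a)=-1.705e+00  a ← 7.304926 − (+4.611e-01/-1.705e+00) = 7.575429
iter 2: u=1.248510  f(a)=+2.685e-02  f'(a)=-1.511e+00  a ← 7.575429 − (+2.685e-02/-1.511e+00) = 7.593195
iter 3: u=1.245589  f(a)=+1.035e-04  f'(a)=-1.500e+00  a ← 7.593195 − (+1.035e-04/-1.500e+00) = 7.593264
iter 4: u=1.245578  f(a)=+1.551e-09  f'(a)=-1.500e+00  a ← 7.593264 − (+1.551e-09/-1.500e+00) = 7.593264
iter 5: u=1.245578  f(a)=+3.553e-15  f'(a)=-1.500e+00  a ← 7.593264 − (+3.553e-15/-1.500e+00) = 7.593264
converged: |Δa| < 1e-12 after 5 iterations
sag = a·(cosh(S/(2a)) − 1) = 7.593264·(cosh(1.245578) − 1) = 6.692385
T_max/T_min = cosh(S/(2a)) = 1.881358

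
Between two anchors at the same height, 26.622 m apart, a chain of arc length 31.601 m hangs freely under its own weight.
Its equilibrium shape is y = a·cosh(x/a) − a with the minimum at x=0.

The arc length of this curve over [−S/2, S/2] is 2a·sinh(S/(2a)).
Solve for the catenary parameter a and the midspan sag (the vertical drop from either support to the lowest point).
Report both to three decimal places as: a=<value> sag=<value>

a=12.904 sag=7.496

seed: a₀ = √(S³/(24(L−S))) = √(26.622³/(24·4.979)) = 12.565632
iter 1: u=1.059318  f(a)=+2.869e-01  f'(a)=-8.850e-01  a ← 12.565632 − (+2.869e-01/-8.850e-01) = 12.889843
iter 2: u=1.032674  f(a)=+1.148e-02  f'(a)=-8.155e-01  a ← 12.889843 − (+1.148e-02/-8.155e-01) = 12.903921
iter 3: u=1.031547  f(a)=+2.007e-05  f'(a)=-8.127e-01  a ← 12.903921 − (+2.007e-05/-8.127e-01) = 12.903945
iter 4: u=1.031545  f(a)=+6.161e-11  f'(a)=-8.127e-01  a ← 12.903945 − (+6.161e-11/-8.127e-01) = 12.903945
iter 5: u=1.031545  f(a)=+7.105e-15  f'(a)=-8.127e-01  a ← 12.903945 − (+7.105e-15/-8.127e-01) = 12.903945
converged: |Δa| < 1e-12 after 5 iterations
sag = a·(cosh(S/(2a)) − 1) = 12.903945·(cosh(1.031545) − 1) = 7.496241
T_max/T_min = cosh(S/(2a)) = 1.580926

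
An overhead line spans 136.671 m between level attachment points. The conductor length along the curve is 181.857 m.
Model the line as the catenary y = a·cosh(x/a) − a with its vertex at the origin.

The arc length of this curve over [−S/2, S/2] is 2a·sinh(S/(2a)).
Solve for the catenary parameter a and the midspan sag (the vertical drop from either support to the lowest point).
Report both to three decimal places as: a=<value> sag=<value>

a=50.762 sag=53.376

seed: a₀ = √(S³/(24(L−S))) = √(136.671³/(24·45.186)) = 48.518458
iter 1: u=1.408443  f(a)=+4.699e+00  f'(a)=-2.259e+00  a ← 48.518458 − (+4.699e+00/-2.259e+00) = 50.598506
iter 2: u=1.350544  f(a)=+3.191e-01  f'(a)=-1.962e+00  a ← 50.598506 − (+3.191e-01/-1.962e+00) = 50.761152
iter 3: u=1.346217  f(a)=+1.708e-03  f'(a)=-1.941e+00  a ← 50.761152 − (+1.708e-03/-1.941e+00) = 50.762032
iter 4: u=1.346193  f(a)=+4.954e-08  f'(a)=-1.941e+00  a ← 50.762032 − (+4.954e-08/-1.941e+00) = 50.762032
iter 5: u=1.346193  f(a)=+0.000e+00  f'(a)=-1.941e+00  a ← 50.762032 − (+0.000e+00/-1.941e+00) = 50.762032
converged: |Δa| < 1e-12 after 5 iterations
sag = a·(cosh(S/(2a)) − 1) = 50.762032·(cosh(1.346193) − 1) = 53.376222
T_max/T_min = cosh(S/(2a)) = 2.051499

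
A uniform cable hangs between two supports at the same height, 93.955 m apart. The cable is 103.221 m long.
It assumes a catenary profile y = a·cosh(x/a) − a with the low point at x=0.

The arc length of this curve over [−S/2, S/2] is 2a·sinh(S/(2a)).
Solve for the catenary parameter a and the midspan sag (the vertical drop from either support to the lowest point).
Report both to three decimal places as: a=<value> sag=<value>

seed: a₀ = √(S³/(24(L−S))) = √(93.955³/(24·9.266)) = 61.070022
iter 1: u=0.769240  f(a)=+2.780e-01  f'(a)=-3.218e-01  a ← 61.070022 − (+2.780e-01/-3.218e-01) = 61.934059
iter 2: u=0.758508  f(a)=+6.011e-03  f'(a)=-3.080e-01  a ← 61.934059 − (+6.011e-03/-3.080e-01) = 61.953574
iter 3: u=0.758269  f(a)=+2.947e-06  f'(a)=-3.077e-01  a ← 61.953574 − (+2.947e-06/-3.077e-01) = 61.953584
iter 4: u=0.758269  f(a)=+6.963e-13  f'(a)=-3.077e-01  a ← 61.953584 − (+6.963e-13/-3.077e-01) = 61.953584
converged: |Δa| < 1e-12 after 4 iterations
sag = a·(cosh(S/(2a)) − 1) = 61.953584·(cosh(0.758269) − 1) = 18.680716
T_max/T_min = cosh(S/(2a)) = 1.301528

a=61.954 sag=18.681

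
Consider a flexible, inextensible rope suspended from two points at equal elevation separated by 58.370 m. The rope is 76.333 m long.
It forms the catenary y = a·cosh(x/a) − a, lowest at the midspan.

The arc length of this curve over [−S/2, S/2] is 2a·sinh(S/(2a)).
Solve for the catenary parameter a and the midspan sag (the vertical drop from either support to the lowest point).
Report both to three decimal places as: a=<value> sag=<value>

a=22.406 sag=21.851

seed: a₀ = √(S³/(24(L−S))) = √(58.370³/(24·17.963)) = 21.477785
iter 1: u=1.358846  f(a)=+1.733e+00  f'(a)=-2.003e+00  a ← 21.477785 − (+1.733e+00/-2.003e+00) = 22.343246
iter 2: u=1.306211  f(a)=+1.103e-01  f'(a)=-1.755e+00  a ← 22.343246 − (+1.103e-01/-1.755e+00) = 22.406070
iter 3: u=1.302549  f(a)=+5.134e-04  f'(a)=-1.739e+00  a ← 22.406070 − (+5.134e-04/-1.739e+00) = 22.406365
iter 4: u=1.302532  f(a)=+1.124e-08  f'(a)=-1.739e+00  a ← 22.406365 − (+1.124e-08/-1.739e+00) = 22.406365
iter 5: u=1.302532  f(a)=+1.421e-14  f'(a)=-1.739e+00  a ← 22.406365 − (+1.421e-14/-1.739e+00) = 22.406365
converged: |Δa| < 1e-12 after 5 iterations
sag = a·(cosh(S/(2a)) − 1) = 22.406365·(cosh(1.302532) − 1) = 21.851142
T_max/T_min = cosh(S/(2a)) = 1.975220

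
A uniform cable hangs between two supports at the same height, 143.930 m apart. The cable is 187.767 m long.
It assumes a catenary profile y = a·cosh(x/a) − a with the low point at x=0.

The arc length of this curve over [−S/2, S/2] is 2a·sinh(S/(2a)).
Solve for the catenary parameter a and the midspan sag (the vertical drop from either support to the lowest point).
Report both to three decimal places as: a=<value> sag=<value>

seed: a₀ = √(S³/(24(L−S))) = √(143.930³/(24·43.837)) = 53.235453
iter 1: u=1.351825  f(a)=+4.184e+00  f'(a)=-1.968e+00  a ← 53.235453 − (+4.184e+00/-1.968e+00) = 55.361378
iter 2: u=1.299913  f(a)=+2.637e-01  f'(a)=-1.727e+00  a ← 55.361378 − (+2.637e-01/-1.727e+00) = 55.514049
iter 3: u=1.296339  f(a)=+1.203e-03  f'(a)=-1.712e+00  a ← 55.514049 − (+1.203e-03/-1.712e+00) = 55.514752
iter 4: u=1.296322  f(a)=+2.530e-08  f'(a)=-1.711e+00  a ← 55.514752 − (+2.530e-08/-1.711e+00) = 55.514752
iter 5: u=1.296322  f(a)=-2.842e-14  f'(a)=-1.711e+00  a ← 55.514752 − (-2.842e-14/-1.711e+00) = 55.514752
converged: |Δa| < 1e-12 after 5 iterations
sag = a·(cosh(S/(2a)) − 1) = 55.514752·(cosh(1.296322) − 1) = 53.554030
T_max/T_min = cosh(S/(2a)) = 1.964681

a=55.515 sag=53.554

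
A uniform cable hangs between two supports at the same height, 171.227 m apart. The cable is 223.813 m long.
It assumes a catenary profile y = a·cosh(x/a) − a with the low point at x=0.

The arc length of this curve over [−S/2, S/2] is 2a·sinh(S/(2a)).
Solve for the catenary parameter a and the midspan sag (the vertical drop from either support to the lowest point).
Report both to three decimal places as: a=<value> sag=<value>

seed: a₀ = √(S³/(24(L−S))) = √(171.227³/(24·52.586)) = 63.069252
iter 1: u=1.357452  f(a)=+5.063e+00  f'(a)=-1.996e+00  a ← 63.069252 − (+5.063e+00/-1.996e+00) = 65.606143
iter 2: u=1.304962  f(a)=+3.215e-01  f'(a)=-1.750e+00  a ← 65.606143 − (+3.215e-01/-1.750e+00) = 65.789903
iter 3: u=1.301317  f(a)=+1.491e-03  f'(a)=-1.733e+00  a ← 65.789903 − (+1.491e-03/-1.733e+00) = 65.790763
iter 4: u=1.301300  f(a)=+3.239e-08  f'(a)=-1.733e+00  a ← 65.790763 − (+3.239e-08/-1.733e+00) = 65.790763
iter 5: u=1.301300  f(a)=-2.842e-14  f'(a)=-1.733e+00  a ← 65.790763 − (-2.842e-14/-1.733e+00) = 65.790763
converged: |Δa| < 1e-12 after 5 iterations
sag = a·(cosh(S/(2a)) − 1) = 65.790763·(cosh(1.301300) − 1) = 64.022523
T_max/T_min = cosh(S/(2a)) = 1.973123

a=65.791 sag=64.023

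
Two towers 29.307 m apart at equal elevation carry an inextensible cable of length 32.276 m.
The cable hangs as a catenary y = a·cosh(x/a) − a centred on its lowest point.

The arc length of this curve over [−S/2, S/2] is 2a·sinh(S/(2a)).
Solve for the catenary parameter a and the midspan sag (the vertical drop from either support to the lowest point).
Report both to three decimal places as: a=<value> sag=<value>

seed: a₀ = √(S³/(24(L−S))) = √(29.307³/(24·2.969)) = 18.795173
iter 1: u=0.779642  f(a)=+9.155e-02  f'(a)=-3.356e-01  a ← 18.795173 − (+9.155e-02/-3.356e-01) = 19.068006
iter 2: u=0.768486  f(a)=+2.032e-03  f'(a)=-3.208e-01  a ← 19.068006 − (+2.032e-03/-3.208e-01) = 19.074338
iter 3: u=0.768231  f(a)=+1.051e-06  f'(a)=-3.205e-01  a ← 19.074338 − (+1.051e-06/-3.205e-01) = 19.074341
iter 4: u=0.768231  f(a)=+2.842e-13  f'(a)=-3.205e-01  a ← 19.074341 − (+2.842e-13/-3.205e-01) = 19.074341
converged: |Δa| < 1e-12 after 4 iterations
sag = a·(cosh(S/(2a)) − 1) = 19.074341·(cosh(0.768231) − 1) = 5.910965
T_max/T_min = cosh(S/(2a)) = 1.309891

a=19.074 sag=5.911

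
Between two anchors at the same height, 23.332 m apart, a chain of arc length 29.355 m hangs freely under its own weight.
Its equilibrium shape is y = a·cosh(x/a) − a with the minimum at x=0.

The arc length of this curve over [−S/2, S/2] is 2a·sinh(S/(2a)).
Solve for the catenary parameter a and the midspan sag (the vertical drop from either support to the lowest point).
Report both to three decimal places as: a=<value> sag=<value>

a=9.717 sag=7.885

seed: a₀ = √(S³/(24(L−S))) = √(23.332³/(24·6.023)) = 9.373805
iter 1: u=1.244532  f(a)=+4.840e-01  f'(a)=-1.495e+00  a ← 9.373805 − (+4.840e-01/-1.495e+00) = 9.697465
iter 2: u=1.202995  f(a)=+2.620e-02  f'(a)=-1.338e+00  a ← 9.697465 − (+2.620e-02/-1.338e+00) = 9.717052
iter 3: u=1.200570  f(a)=+8.648e-05  f'(a)=-1.329e+00  a ← 9.717052 − (+8.648e-05/-1.329e+00) = 9.717118
iter 4: u=1.200562  f(a)=+9.490e-10  f'(a)=-1.329e+00  a ← 9.717118 − (+9.490e-10/-1.329e+00) = 9.717118
iter 5: u=1.200562  f(a)=-3.553e-15  f'(a)=-1.329e+00  a ← 9.717118 − (-3.553e-15/-1.329e+00) = 9.717118
converged: |Δa| < 1e-12 after 5 iterations
sag = a·(cosh(S/(2a)) − 1) = 9.717118·(cosh(1.200562) − 1) = 7.885478
T_max/T_min = cosh(S/(2a)) = 1.811504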